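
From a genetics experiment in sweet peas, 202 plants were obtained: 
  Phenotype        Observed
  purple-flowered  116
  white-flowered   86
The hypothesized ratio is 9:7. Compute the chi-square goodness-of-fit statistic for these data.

0.113

Under the 9:7 hypothesis (Σ ratio = 16, N = 202):
  purple-flowered: 202 × 9/16 = 113.625
  white-flowered: 202 × 7/16 = 88.375
χ² = Σ (O − E)² / E
  purple-flowered: (116 − 113.625)² / 113.625 = 0.0496
  white-flowered: (86 − 88.375)² / 88.375 = 0.0638
χ² = 0.0496 + 0.0638 = 0.1134 ≈ 0.113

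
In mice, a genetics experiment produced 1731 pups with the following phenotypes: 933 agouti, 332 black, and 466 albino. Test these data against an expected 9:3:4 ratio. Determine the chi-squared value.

Total ratio parts = 16. Expected numbers out of 1731:
  agouti: 1731 × 9/16 = 973.6875
  black: 1731 × 3/16 = 324.5625
  albino: 1731 × 4/16 = 432.75
χ² = Σ (O − E)² / E
  agouti: (933 − 973.6875)² / 973.6875 = 1.7002
  black: (332 − 324.5625)² / 324.5625 = 0.1704
  albino: (466 − 432.75)² / 432.75 = 2.5547
χ² = 1.7002 + 0.1704 + 2.5547 = 4.4253 ≈ 4.425

4.425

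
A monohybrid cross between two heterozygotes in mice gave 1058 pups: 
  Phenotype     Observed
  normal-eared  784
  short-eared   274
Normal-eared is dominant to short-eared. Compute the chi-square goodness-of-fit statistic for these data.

For a monohybrid cross between heterozygotes with complete dominance, the expected phenotypic ratio is 3:1.
Under the 3:1 hypothesis (Σ ratio = 4, N = 1058):
  normal-eared: 1058 × 3/4 = 793.5
  short-eared: 1058 × 1/4 = 264.5
χ² = Σ (O − E)² / E
  normal-eared: (784 − 793.5)² / 793.5 = 0.1137
  short-eared: (274 − 264.5)² / 264.5 = 0.3412
χ² = 0.1137 + 0.3412 = 0.4549 ≈ 0.455

0.455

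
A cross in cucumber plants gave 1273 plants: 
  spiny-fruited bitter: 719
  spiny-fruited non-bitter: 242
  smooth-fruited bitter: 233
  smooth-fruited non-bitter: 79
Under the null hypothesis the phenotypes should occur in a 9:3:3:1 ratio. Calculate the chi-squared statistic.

0.198

Under the 9:3:3:1 hypothesis (Σ ratio = 16, N = 1273):
  spiny-fruited bitter: 1273 × 9/16 = 716.0625
  spiny-fruited non-bitter: 1273 × 3/16 = 238.6875
  smooth-fruited bitter: 1273 × 3/16 = 238.6875
  smooth-fruited non-bitter: 1273 × 1/16 = 79.5625
χ² = Σ (O − E)² / E
  spiny-fruited bitter: (719 − 716.0625)² / 716.0625 = 0.0121
  spiny-fruited non-bitter: (242 − 238.6875)² / 238.6875 = 0.0460
  smooth-fruited bitter: (233 − 238.6875)² / 238.6875 = 0.1355
  smooth-fruited non-bitter: (79 − 79.5625)² / 79.5625 = 0.0040
χ² = 0.0121 + 0.0460 + 0.1355 + 0.0040 = 0.1976 ≈ 0.198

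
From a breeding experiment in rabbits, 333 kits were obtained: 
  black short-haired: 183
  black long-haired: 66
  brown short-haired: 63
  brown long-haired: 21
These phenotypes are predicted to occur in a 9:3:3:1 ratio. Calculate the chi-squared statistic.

0.309

Under the 9:3:3:1 hypothesis (Σ ratio = 16, N = 333):
  black short-haired: 333 × 9/16 = 187.3125
  black long-haired: 333 × 3/16 = 62.4375
  brown short-haired: 333 × 3/16 = 62.4375
  brown long-haired: 333 × 1/16 = 20.8125
χ² = Σ (O − E)² / E
  black short-haired: (183 − 187.3125)² / 187.3125 = 0.0993
  black long-haired: (66 − 62.4375)² / 62.4375 = 0.2033
  brown short-haired: (63 − 62.4375)² / 62.4375 = 0.0051
  brown long-haired: (21 − 20.8125)² / 20.8125 = 0.0017
χ² = 0.0993 + 0.2033 + 0.0051 + 0.0017 = 0.3094 ≈ 0.309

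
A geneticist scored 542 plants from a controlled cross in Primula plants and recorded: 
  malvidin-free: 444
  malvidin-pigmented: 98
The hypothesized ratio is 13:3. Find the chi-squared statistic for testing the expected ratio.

0.159

Total ratio parts = 16. Expected numbers out of 542:
  malvidin-free: 542 × 13/16 = 440.375
  malvidin-pigmented: 542 × 3/16 = 101.625
χ² = Σ (O − E)² / E
  malvidin-free: (444 − 440.375)² / 440.375 = 0.0298
  malvidin-pigmented: (98 − 101.625)² / 101.625 = 0.1293
χ² = 0.0298 + 0.1293 = 0.1591 ≈ 0.159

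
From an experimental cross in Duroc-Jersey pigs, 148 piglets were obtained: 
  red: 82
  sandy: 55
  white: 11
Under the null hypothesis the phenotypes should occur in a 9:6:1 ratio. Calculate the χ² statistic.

Expected counts for N = 148 under a 9:6:1 ratio (total parts = 16):
  red: 148 × 9/16 = 83.25
  sandy: 148 × 6/16 = 55.5
  white: 148 × 1/16 = 9.25
χ² = Σ (O − E)² / E
  red: (82 − 83.25)² / 83.25 = 0.0188
  sandy: (55 − 55.5)² / 55.5 = 0.0045
  white: (11 − 9.25)² / 9.25 = 0.3311
χ² = 0.0188 + 0.0045 + 0.3311 = 0.3544 ≈ 0.354

0.354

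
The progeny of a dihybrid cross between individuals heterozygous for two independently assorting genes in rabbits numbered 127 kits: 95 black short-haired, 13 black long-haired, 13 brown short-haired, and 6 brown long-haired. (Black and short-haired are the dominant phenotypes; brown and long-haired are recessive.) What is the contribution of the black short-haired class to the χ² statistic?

A dihybrid F₂ with independent assortment and complete dominance at both loci gives a 9:3:3:1 phenotypic ratio.
The 9:3:3:1 ratio has 16 parts, so with N = 127 the expected counts are:
  black short-haired: 127 × 9/16 = 71.4375
  black long-haired: 127 × 3/16 = 23.8125
  brown short-haired: 127 × 3/16 = 23.8125
  brown long-haired: 127 × 1/16 = 7.9375
Contribution of black short-haired: (95 − 71.4375)² / 71.4375 = 7.7717

7.772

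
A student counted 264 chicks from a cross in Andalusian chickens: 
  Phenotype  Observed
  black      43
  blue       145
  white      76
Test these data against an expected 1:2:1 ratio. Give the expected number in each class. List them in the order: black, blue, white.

The 1:2:1 ratio has 4 parts, so with N = 264 the expected counts are:
  black: 264 × 1/4 = 66
  blue: 264 × 2/4 = 132
  white: 264 × 1/4 = 66

66, 132, 66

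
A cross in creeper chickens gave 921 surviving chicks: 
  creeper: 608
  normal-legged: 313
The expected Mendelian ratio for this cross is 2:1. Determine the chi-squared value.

Total ratio parts = 3. Expected numbers out of 921:
  creeper: 921 × 2/3 = 614
  normal-legged: 921 × 1/3 = 307
χ² = Σ (O − E)² / E
  creeper: (608 − 614)² / 614 = 0.0586
  normal-legged: (313 − 307)² / 307 = 0.1173
χ² = 0.0586 + 0.1173 = 0.1759 ≈ 0.176

0.176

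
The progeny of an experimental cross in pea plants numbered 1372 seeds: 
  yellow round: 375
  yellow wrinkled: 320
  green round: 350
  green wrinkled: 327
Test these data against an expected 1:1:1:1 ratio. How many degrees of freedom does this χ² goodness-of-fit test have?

3

A goodness-of-fit test with 4 phenotype classes has df = 4 − 1 = 3.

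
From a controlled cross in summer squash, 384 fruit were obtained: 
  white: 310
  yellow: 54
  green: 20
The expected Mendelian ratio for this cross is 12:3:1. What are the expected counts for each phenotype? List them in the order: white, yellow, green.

Total ratio parts = 16. Expected numbers out of 384:
  white: 384 × 12/16 = 288
  yellow: 384 × 3/16 = 72
  green: 384 × 1/16 = 24

288, 72, 24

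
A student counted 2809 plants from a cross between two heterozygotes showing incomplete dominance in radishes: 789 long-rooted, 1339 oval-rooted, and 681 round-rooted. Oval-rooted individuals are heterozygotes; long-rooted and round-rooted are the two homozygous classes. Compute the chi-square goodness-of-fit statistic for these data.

With incomplete dominance, a heterozygote × heterozygote cross gives a 1:2:1 phenotypic ratio.
Total ratio parts = 4. Expected numbers out of 2809:
  long-rooted: 2809 × 1/4 = 702.25
  oval-rooted: 2809 × 2/4 = 1404.5
  round-rooted: 2809 × 1/4 = 702.25
χ² = Σ (O − E)² / E
  long-rooted: (789 − 702.25)² / 702.25 = 10.7164
  oval-rooted: (1339 − 1404.5)² / 1404.5 = 3.0546
  round-rooted: (681 − 702.25)² / 702.25 = 0.6430
χ² = 10.7164 + 3.0546 + 0.6430 = 14.414

14.414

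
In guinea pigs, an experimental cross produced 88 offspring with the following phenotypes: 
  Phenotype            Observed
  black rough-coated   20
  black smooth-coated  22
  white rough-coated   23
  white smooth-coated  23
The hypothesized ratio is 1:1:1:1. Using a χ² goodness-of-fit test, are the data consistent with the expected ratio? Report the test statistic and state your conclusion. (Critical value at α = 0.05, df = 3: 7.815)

0.273; consistent

Total ratio parts = 4. Expected numbers out of 88:
  black rough-coated: 88 × 1/4 = 22
  black smooth-coated: 88 × 1/4 = 22
  white rough-coated: 88 × 1/4 = 22
  white smooth-coated: 88 × 1/4 = 22
χ² = Σ (O − E)² / E
  black rough-coated: (20 − 22)² / 22 = 0.1818
  black smooth-coated: (22 − 22)² / 22 = 0.0000
  white rough-coated: (23 − 22)² / 22 = 0.0455
  white smooth-coated: (23 − 22)² / 22 = 0.0455
χ² = 0.1818 + 0.0000 + 0.0455 + 0.0455 = 0.2728 ≈ 0.273
Degrees of freedom = 4 − 1 = 3; critical value at α = 0.05 is 7.815.
Since 0.273 < 7.815, we fail to reject the null hypothesis — the data are consistent with the 1:1:1:1 ratio.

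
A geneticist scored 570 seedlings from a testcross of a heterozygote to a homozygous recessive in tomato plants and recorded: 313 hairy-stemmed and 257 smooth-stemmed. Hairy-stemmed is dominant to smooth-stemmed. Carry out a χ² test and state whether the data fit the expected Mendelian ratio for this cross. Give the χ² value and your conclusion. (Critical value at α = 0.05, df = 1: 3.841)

A testcross of a heterozygote (Aa × aa) gives a 1:1 phenotypic ratio.
Total ratio parts = 2. Expected numbers out of 570:
  hairy-stemmed: 570 × 1/2 = 285
  smooth-stemmed: 570 × 1/2 = 285
χ² = Σ (O − E)² / E
  hairy-stemmed: (313 − 285)² / 285 = 2.7509
  smooth-stemmed: (257 − 285)² / 285 = 2.7509
χ² = 2.7509 + 2.7509 = 5.5018 ≈ 5.502
Degrees of freedom = 2 − 1 = 1; critical value at α = 0.05 is 3.841.
Since 5.502 > 3.841, we reject the null hypothesis — the data do not fit the 1:1 ratio.

5.502; not consistent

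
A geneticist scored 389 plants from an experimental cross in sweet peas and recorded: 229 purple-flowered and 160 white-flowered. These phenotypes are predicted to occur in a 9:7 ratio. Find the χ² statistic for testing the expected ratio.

Under the 9:7 hypothesis (Σ ratio = 16, N = 389):
  purple-flowered: 389 × 9/16 = 218.8125
  white-flowered: 389 × 7/16 = 170.1875
χ² = Σ (O − E)² / E
  purple-flowered: (229 − 218.8125)² / 218.8125 = 0.4743
  white-flowered: (160 − 170.1875)² / 170.1875 = 0.6098
χ² = 0.4743 + 0.6098 = 1.0841 ≈ 1.084

1.084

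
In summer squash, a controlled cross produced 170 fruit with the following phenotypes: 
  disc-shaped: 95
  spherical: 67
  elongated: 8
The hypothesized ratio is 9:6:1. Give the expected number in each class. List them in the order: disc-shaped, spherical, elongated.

Under the 9:6:1 hypothesis (Σ ratio = 16, N = 170):
  disc-shaped: 170 × 9/16 = 95.625
  spherical: 170 × 6/16 = 63.75
  elongated: 170 × 1/16 = 10.625

95.625, 63.75, 10.625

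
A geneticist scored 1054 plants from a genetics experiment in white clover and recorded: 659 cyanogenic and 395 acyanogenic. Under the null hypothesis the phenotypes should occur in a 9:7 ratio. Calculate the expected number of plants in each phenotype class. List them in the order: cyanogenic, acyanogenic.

Under the 9:7 hypothesis (Σ ratio = 16, N = 1054):
  cyanogenic: 1054 × 9/16 = 592.875
  acyanogenic: 1054 × 7/16 = 461.125

592.875, 461.125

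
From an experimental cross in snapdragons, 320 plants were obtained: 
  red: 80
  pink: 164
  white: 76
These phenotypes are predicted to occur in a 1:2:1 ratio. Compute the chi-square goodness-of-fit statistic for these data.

The 1:2:1 ratio has 4 parts, so with N = 320 the expected counts are:
  red: 320 × 1/4 = 80
  pink: 320 × 2/4 = 160
  white: 320 × 1/4 = 80
χ² = Σ (O − E)² / E
  red: (80 − 80)² / 80 = 0.0000
  pink: (164 − 160)² / 160 = 0.1000
  white: (76 − 80)² / 80 = 0.2000
χ² = 0.0000 + 0.1000 + 0.2000 = 0.300

0.300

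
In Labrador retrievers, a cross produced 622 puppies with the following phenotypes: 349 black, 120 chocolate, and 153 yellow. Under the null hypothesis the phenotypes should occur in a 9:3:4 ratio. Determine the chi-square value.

0.140

Total ratio parts = 16. Expected numbers out of 622:
  black: 622 × 9/16 = 349.875
  chocolate: 622 × 3/16 = 116.625
  yellow: 622 × 4/16 = 155.5
χ² = Σ (O − E)² / E
  black: (349 − 349.875)² / 349.875 = 0.0022
  chocolate: (120 − 116.625)² / 116.625 = 0.0977
  yellow: (153 − 155.5)² / 155.5 = 0.0402
χ² = 0.0022 + 0.0977 + 0.0402 = 0.1401 ≈ 0.140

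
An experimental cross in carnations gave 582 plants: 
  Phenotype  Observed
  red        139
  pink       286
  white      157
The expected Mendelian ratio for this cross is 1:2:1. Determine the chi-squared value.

1.285

The 1:2:1 ratio has 4 parts, so with N = 582 the expected counts are:
  red: 582 × 1/4 = 145.5
  pink: 582 × 2/4 = 291
  white: 582 × 1/4 = 145.5
χ² = Σ (O − E)² / E
  red: (139 − 145.5)² / 145.5 = 0.2904
  pink: (286 − 291)² / 291 = 0.0859
  white: (157 − 145.5)² / 145.5 = 0.9089
χ² = 0.2904 + 0.0859 + 0.9089 = 1.2852 ≈ 1.285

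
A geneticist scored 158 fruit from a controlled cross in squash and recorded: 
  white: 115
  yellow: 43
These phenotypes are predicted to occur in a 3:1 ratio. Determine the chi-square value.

0.414

The 3:1 ratio has 4 parts, so with N = 158 the expected counts are:
  white: 158 × 3/4 = 118.5
  yellow: 158 × 1/4 = 39.5
χ² = Σ (O − E)² / E
  white: (115 − 118.5)² / 118.5 = 0.1034
  yellow: (43 − 39.5)² / 39.5 = 0.3101
χ² = 0.1034 + 0.3101 = 0.4135 ≈ 0.414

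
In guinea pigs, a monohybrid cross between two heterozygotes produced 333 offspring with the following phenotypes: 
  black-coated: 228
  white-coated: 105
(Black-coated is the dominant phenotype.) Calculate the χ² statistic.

7.577

For a monohybrid cross between heterozygotes with complete dominance, the expected phenotypic ratio is 3:1.
Total ratio parts = 4. Expected numbers out of 333:
  black-coated: 333 × 3/4 = 249.75
  white-coated: 333 × 1/4 = 83.25
χ² = Σ (O − E)² / E
  black-coated: (228 − 249.75)² / 249.75 = 1.8941
  white-coated: (105 − 83.25)² / 83.25 = 5.6824
χ² = 1.8941 + 5.6824 = 7.5765 ≈ 7.577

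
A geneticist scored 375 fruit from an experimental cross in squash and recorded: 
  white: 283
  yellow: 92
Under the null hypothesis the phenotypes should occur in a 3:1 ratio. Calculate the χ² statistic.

0.044

Total ratio parts = 4. Expected numbers out of 375:
  white: 375 × 3/4 = 281.25
  yellow: 375 × 1/4 = 93.75
χ² = Σ (O − E)² / E
  white: (283 − 281.25)² / 281.25 = 0.0109
  yellow: (92 − 93.75)² / 93.75 = 0.0327
χ² = 0.0109 + 0.0327 = 0.0436 ≈ 0.044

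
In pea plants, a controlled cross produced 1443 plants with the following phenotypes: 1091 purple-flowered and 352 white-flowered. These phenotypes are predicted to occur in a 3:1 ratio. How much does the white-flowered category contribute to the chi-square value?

0.212

Expected counts for N = 1443 under a 3:1 ratio (total parts = 4):
  purple-flowered: 1443 × 3/4 = 1082.25
  white-flowered: 1443 × 1/4 = 360.75
Contribution of white-flowered: (352 − 360.75)² / 360.75 = 0.2122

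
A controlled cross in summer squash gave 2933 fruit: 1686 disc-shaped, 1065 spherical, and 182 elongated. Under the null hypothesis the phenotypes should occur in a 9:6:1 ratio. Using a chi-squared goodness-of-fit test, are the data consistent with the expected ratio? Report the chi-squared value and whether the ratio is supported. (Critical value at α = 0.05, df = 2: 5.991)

1.909; consistent

The 9:6:1 ratio has 16 parts, so with N = 2933 the expected counts are:
  disc-shaped: 2933 × 9/16 = 1649.8125
  spherical: 2933 × 6/16 = 1099.875
  elongated: 2933 × 1/16 = 183.3125
χ² = Σ (O − E)² / E
  disc-shaped: (1686 − 1649.8125)² / 1649.8125 = 0.7937
  spherical: (1065 − 1099.875)² / 1099.875 = 1.1058
  elongated: (182 − 183.3125)² / 183.3125 = 0.0094
χ² = 0.7937 + 1.1058 + 0.0094 = 1.9089 ≈ 1.909
Degrees of freedom = 3 − 1 = 2; critical value at α = 0.05 is 5.991.
Since 1.909 < 5.991, we fail to reject the null hypothesis — the data are consistent with the 9:6:1 ratio.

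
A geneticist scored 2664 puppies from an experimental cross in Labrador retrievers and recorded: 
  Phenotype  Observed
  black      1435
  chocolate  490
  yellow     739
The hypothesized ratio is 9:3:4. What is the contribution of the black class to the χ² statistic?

2.691

The 9:3:4 ratio has 16 parts, so with N = 2664 the expected counts are:
  black: 2664 × 9/16 = 1498.5
  chocolate: 2664 × 3/16 = 499.5
  yellow: 2664 × 4/16 = 666
Contribution of black: (1435 − 1498.5)² / 1498.5 = 2.6909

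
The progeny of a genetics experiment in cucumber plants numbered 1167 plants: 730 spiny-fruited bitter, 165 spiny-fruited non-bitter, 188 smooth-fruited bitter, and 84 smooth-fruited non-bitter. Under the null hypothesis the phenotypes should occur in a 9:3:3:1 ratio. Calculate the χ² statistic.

Under the 9:3:3:1 hypothesis (Σ ratio = 16, N = 1167):
  spiny-fruited bitter: 1167 × 9/16 = 656.4375
  spiny-fruited non-bitter: 1167 × 3/16 = 218.8125
  smooth-fruited bitter: 1167 × 3/16 = 218.8125
  smooth-fruited non-bitter: 1167 × 1/16 = 72.9375
χ² = Σ (O − E)² / E
  spiny-fruited bitter: (730 − 656.4375)² / 656.4375 = 8.2437
  spiny-fruited non-bitter: (165 − 218.8125)² / 218.8125 = 13.2341
  smooth-fruited bitter: (188 − 218.8125)² / 218.8125 = 4.3389
  smooth-fruited non-bitter: (84 − 72.9375)² / 72.9375 = 1.6779
χ² = 8.2437 + 13.2341 + 4.3389 + 1.6779 = 27.4946 ≈ 27.495

27.495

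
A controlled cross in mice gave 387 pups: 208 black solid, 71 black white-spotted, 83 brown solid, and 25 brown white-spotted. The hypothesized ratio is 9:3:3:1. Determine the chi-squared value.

Total ratio parts = 16. Expected numbers out of 387:
  black solid: 387 × 9/16 = 217.6875
  black white-spotted: 387 × 3/16 = 72.5625
  brown solid: 387 × 3/16 = 72.5625
  brown white-spotted: 387 × 1/16 = 24.1875
χ² = Σ (O − E)² / E
  black solid: (208 − 217.6875)² / 217.6875 = 0.4311
  black white-spotted: (71 − 72.5625)² / 72.5625 = 0.0336
  brown solid: (83 − 72.5625)² / 72.5625 = 1.5013
  brown white-spotted: (25 − 24.1875)² / 24.1875 = 0.0273
χ² = 0.4311 + 0.0336 + 1.5013 + 0.0273 = 1.9933 ≈ 1.993

1.993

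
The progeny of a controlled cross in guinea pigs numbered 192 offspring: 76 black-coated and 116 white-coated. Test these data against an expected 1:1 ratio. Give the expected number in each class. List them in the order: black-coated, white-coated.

96, 96

The 1:1 ratio has 2 parts, so with N = 192 the expected counts are:
  black-coated: 192 × 1/2 = 96
  white-coated: 192 × 1/2 = 96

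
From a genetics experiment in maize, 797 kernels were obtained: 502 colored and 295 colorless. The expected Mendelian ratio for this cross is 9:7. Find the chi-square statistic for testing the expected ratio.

Expected counts for N = 797 under a 9:7 ratio (total parts = 16):
  colored: 797 × 9/16 = 448.3125
  colorless: 797 × 7/16 = 348.6875
χ² = Σ (O − E)² / E
  colored: (502 − 448.3125)² / 448.3125 = 6.4293
  colorless: (295 − 348.6875)² / 348.6875 = 8.2663
χ² = 6.4293 + 8.2663 = 14.6956 ≈ 14.696

14.696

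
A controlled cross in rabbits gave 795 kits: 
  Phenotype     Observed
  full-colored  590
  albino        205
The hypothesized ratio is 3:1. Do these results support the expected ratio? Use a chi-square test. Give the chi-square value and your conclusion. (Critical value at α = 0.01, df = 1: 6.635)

The 3:1 ratio has 4 parts, so with N = 795 the expected counts are:
  full-colored: 795 × 3/4 = 596.25
  albino: 795 × 1/4 = 198.75
χ² = Σ (O − E)² / E
  full-colored: (590 − 596.25)² / 596.25 = 0.0655
  albino: (205 − 198.75)² / 198.75 = 0.1965
χ² = 0.0655 + 0.1965 = 0.262
Degrees of freedom = 2 − 1 = 1; critical value at α = 0.01 is 6.635.
Since 0.262 < 6.635, we fail to reject the null hypothesis — the data are consistent with the 3:1 ratio.

0.262; consistent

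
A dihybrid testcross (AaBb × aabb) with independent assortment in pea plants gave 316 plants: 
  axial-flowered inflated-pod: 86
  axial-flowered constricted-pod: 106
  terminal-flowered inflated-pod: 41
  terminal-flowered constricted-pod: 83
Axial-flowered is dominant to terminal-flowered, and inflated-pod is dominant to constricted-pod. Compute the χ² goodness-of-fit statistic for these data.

28.329

A dihybrid testcross with independent assortment gives a 1:1:1:1 ratio.
Under the 1:1:1:1 hypothesis (Σ ratio = 4, N = 316):
  axial-flowered inflated-pod: 316 × 1/4 = 79
  axial-flowered constricted-pod: 316 × 1/4 = 79
  terminal-flowered inflated-pod: 316 × 1/4 = 79
  terminal-flowered constricted-pod: 316 × 1/4 = 79
χ² = Σ (O − E)² / E
  axial-flowered inflated-pod: (86 − 79)² / 79 = 0.6203
  axial-flowered constricted-pod: (106 − 79)² / 79 = 9.2278
  terminal-flowered inflated-pod: (41 − 79)² / 79 = 18.2785
  terminal-flowered constricted-pod: (83 − 79)² / 79 = 0.2025
χ² = 0.6203 + 9.2278 + 18.2785 + 0.2025 = 28.3291 ≈ 28.329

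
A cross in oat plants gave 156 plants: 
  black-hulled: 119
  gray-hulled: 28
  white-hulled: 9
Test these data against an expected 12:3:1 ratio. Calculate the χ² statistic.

Under the 12:3:1 hypothesis (Σ ratio = 16, N = 156):
  black-hulled: 156 × 12/16 = 117
  gray-hulled: 156 × 3/16 = 29.25
  white-hulled: 156 × 1/16 = 9.75
χ² = Σ (O − E)² / E
  black-hulled: (119 − 117)² / 117 = 0.0342
  gray-hulled: (28 − 29.25)² / 29.25 = 0.0534
  white-hulled: (9 − 9.75)² / 9.75 = 0.0577
χ² = 0.0342 + 0.0534 + 0.0577 = 0.1453 ≈ 0.145

0.145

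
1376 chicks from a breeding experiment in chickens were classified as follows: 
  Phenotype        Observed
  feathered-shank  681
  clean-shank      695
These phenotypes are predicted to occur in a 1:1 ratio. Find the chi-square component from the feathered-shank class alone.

0.071

Total ratio parts = 2. Expected numbers out of 1376:
  feathered-shank: 1376 × 1/2 = 688
  clean-shank: 1376 × 1/2 = 688
Contribution of feathered-shank: (681 − 688)² / 688 = 0.0712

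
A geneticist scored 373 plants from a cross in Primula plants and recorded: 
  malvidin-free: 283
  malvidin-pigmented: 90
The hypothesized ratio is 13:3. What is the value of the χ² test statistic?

Under the 13:3 hypothesis (Σ ratio = 16, N = 373):
  malvidin-free: 373 × 13/16 = 303.0625
  malvidin-pigmented: 373 × 3/16 = 69.9375
χ² = Σ (O − E)² / E
  malvidin-free: (283 − 303.0625)² / 303.0625 = 1.3281
  malvidin-pigmented: (90 − 69.9375)² / 69.9375 = 5.7552
χ² = 1.3281 + 5.7552 = 7.0833 ≈ 7.083

7.083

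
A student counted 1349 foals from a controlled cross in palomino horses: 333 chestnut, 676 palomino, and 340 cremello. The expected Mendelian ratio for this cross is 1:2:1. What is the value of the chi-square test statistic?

Total ratio parts = 4. Expected numbers out of 1349:
  chestnut: 1349 × 1/4 = 337.25
  palomino: 1349 × 2/4 = 674.5
  cremello: 1349 × 1/4 = 337.25
χ² = Σ (O − E)² / E
  chestnut: (333 − 337.25)² / 337.25 = 0.0536
  palomino: (676 − 674.5)² / 674.5 = 0.0033
  cremello: (340 − 337.25)² / 337.25 = 0.0224
χ² = 0.0536 + 0.0033 + 0.0224 = 0.0793 ≈ 0.079

0.079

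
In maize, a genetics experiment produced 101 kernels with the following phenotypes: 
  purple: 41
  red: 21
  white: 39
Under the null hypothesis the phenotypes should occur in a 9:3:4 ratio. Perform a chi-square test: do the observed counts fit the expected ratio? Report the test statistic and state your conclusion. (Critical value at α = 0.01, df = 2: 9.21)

Expected counts for N = 101 under a 9:3:4 ratio (total parts = 16):
  purple: 101 × 9/16 = 56.8125
  red: 101 × 3/16 = 18.9375
  white: 101 × 4/16 = 25.25
χ² = Σ (O − E)² / E
  purple: (41 − 56.8125)² / 56.8125 = 4.4011
  red: (21 − 18.9375)² / 18.9375 = 0.2246
  white: (39 − 25.25)² / 25.25 = 7.4876
χ² = 4.4011 + 0.2246 + 7.4876 = 12.1133 ≈ 12.113
Degrees of freedom = 3 − 1 = 2; critical value at α = 0.01 is 9.21.
Since 12.113 > 9.21, we reject the null hypothesis — the data do not fit the 9:3:4 ratio.

12.113; not consistent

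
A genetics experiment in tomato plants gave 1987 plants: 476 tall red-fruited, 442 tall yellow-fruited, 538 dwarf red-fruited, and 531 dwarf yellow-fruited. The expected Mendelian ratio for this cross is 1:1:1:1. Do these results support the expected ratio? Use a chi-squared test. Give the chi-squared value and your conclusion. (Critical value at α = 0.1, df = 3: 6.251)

12.688; not consistent

Total ratio parts = 4. Expected numbers out of 1987:
  tall red-fruited: 1987 × 1/4 = 496.75
  tall yellow-fruited: 1987 × 1/4 = 496.75
  dwarf red-fruited: 1987 × 1/4 = 496.75
  dwarf yellow-fruited: 1987 × 1/4 = 496.75
χ² = Σ (O − E)² / E
  tall red-fruited: (476 − 496.75)² / 496.75 = 0.8668
  tall yellow-fruited: (442 − 496.75)² / 496.75 = 6.0343
  dwarf red-fruited: (538 − 496.75)² / 496.75 = 3.4254
  dwarf yellow-fruited: (531 − 496.75)² / 496.75 = 2.3615
χ² = 0.8668 + 6.0343 + 3.4254 + 2.3615 = 12.688
Degrees of freedom = 4 − 1 = 3; critical value at α = 0.1 is 6.251.
Since 12.688 > 6.251, we reject the null hypothesis — the data do not fit the 1:1:1:1 ratio.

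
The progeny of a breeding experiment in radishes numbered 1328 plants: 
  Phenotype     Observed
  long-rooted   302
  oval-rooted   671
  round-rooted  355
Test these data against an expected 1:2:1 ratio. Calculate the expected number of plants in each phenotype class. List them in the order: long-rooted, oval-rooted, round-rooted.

Total ratio parts = 4. Expected numbers out of 1328:
  long-rooted: 1328 × 1/4 = 332
  oval-rooted: 1328 × 2/4 = 664
  round-rooted: 1328 × 1/4 = 332

332, 664, 332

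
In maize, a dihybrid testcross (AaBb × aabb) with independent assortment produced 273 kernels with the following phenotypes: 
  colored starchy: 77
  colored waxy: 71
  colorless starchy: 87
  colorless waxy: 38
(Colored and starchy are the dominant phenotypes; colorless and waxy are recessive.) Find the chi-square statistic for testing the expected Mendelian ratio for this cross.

19.791

A dihybrid testcross with independent assortment gives a 1:1:1:1 ratio.
Under the 1:1:1:1 hypothesis (Σ ratio = 4, N = 273):
  colored starchy: 273 × 1/4 = 68.25
  colored waxy: 273 × 1/4 = 68.25
  colorless starchy: 273 × 1/4 = 68.25
  colorless waxy: 273 × 1/4 = 68.25
χ² = Σ (O − E)² / E
  colored starchy: (77 − 68.25)² / 68.25 = 1.1218
  colored waxy: (71 − 68.25)² / 68.25 = 0.1108
  colorless starchy: (87 − 68.25)² / 68.25 = 5.1511
  colorless waxy: (38 − 68.25)² / 68.25 = 13.4075
χ² = 1.1218 + 0.1108 + 5.1511 + 13.4075 = 19.7912 ≈ 19.791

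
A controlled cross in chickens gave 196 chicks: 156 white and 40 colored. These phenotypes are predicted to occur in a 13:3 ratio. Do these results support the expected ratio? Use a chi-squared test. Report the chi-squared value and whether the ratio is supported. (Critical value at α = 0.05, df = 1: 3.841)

0.354; consistent

Under the 13:3 hypothesis (Σ ratio = 16, N = 196):
  white: 196 × 13/16 = 159.25
  colored: 196 × 3/16 = 36.75
χ² = Σ (O − E)² / E
  white: (156 − 159.25)² / 159.25 = 0.0663
  colored: (40 − 36.75)² / 36.75 = 0.2874
χ² = 0.0663 + 0.2874 = 0.3537 ≈ 0.354
Degrees of freedom = 2 − 1 = 1; critical value at α = 0.05 is 3.841.
Since 0.354 < 3.841, we fail to reject the null hypothesis — the data are consistent with the 13:3 ratio.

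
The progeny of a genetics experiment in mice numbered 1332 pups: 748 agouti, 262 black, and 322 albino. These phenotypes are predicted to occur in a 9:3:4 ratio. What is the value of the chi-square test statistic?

0.966

Under the 9:3:4 hypothesis (Σ ratio = 16, N = 1332):
  agouti: 1332 × 9/16 = 749.25
  black: 1332 × 3/16 = 249.75
  albino: 1332 × 4/16 = 333
χ² = Σ (O − E)² / E
  agouti: (748 − 749.25)² / 749.25 = 0.0021
  black: (262 − 249.75)² / 249.75 = 0.6009
  albino: (322 − 333)² / 333 = 0.3634
χ² = 0.0021 + 0.6009 + 0.3634 = 0.9664 ≈ 0.966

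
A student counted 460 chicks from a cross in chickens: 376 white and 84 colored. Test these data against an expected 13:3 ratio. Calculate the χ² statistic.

Expected counts for N = 460 under a 13:3 ratio (total parts = 16):
  white: 460 × 13/16 = 373.75
  colored: 460 × 3/16 = 86.25
χ² = Σ (O − E)² / E
  white: (376 − 373.75)² / 373.75 = 0.0135
  colored: (84 − 86.25)² / 86.25 = 0.0587
χ² = 0.0135 + 0.0587 = 0.0722 ≈ 0.072

0.072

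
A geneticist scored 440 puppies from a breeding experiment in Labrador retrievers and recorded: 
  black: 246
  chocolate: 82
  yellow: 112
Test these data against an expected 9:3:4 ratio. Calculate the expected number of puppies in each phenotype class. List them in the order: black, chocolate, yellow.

247.5, 82.5, 110

The 9:3:4 ratio has 16 parts, so with N = 440 the expected counts are:
  black: 440 × 9/16 = 247.5
  chocolate: 440 × 3/16 = 82.5
  yellow: 440 × 4/16 = 110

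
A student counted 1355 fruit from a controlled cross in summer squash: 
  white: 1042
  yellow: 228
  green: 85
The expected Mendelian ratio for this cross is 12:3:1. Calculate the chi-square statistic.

Total ratio parts = 16. Expected numbers out of 1355:
  white: 1355 × 12/16 = 1016.25
  yellow: 1355 × 3/16 = 254.0625
  green: 1355 × 1/16 = 84.6875
χ² = Σ (O − E)² / E
  white: (1042 − 1016.25)² / 1016.25 = 0.6525
  yellow: (228 − 254.0625)² / 254.0625 = 2.6736
  green: (85 − 84.6875)² / 84.6875 = 0.0012
χ² = 0.6525 + 2.6736 + 0.0012 = 3.3273 ≈ 3.327

3.327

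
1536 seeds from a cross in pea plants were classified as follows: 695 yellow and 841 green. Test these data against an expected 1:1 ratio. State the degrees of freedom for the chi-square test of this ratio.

A goodness-of-fit test with 2 phenotype classes has df = 2 − 1 = 1.

1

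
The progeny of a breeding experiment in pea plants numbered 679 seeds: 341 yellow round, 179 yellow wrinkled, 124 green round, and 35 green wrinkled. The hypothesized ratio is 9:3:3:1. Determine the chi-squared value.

Under the 9:3:3:1 hypothesis (Σ ratio = 16, N = 679):
  yellow round: 679 × 9/16 = 381.9375
  yellow wrinkled: 679 × 3/16 = 127.3125
  green round: 679 × 3/16 = 127.3125
  green wrinkled: 679 × 1/16 = 42.4375
χ² = Σ (O − E)² / E
  yellow round: (341 − 381.9375)² / 381.9375 = 4.3878
  yellow wrinkled: (179 − 127.3125)² / 127.3125 = 20.9846
  green round: (124 − 127.3125)² / 127.3125 = 0.0862
  green wrinkled: (35 − 42.4375)² / 42.4375 = 1.3035
χ² = 4.3878 + 20.9846 + 0.0862 + 1.3035 = 26.7621 ≈ 26.762

26.762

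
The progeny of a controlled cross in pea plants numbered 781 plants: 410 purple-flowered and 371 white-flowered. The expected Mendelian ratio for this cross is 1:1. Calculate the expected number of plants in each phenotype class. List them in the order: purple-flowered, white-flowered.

Total ratio parts = 2. Expected numbers out of 781:
  purple-flowered: 781 × 1/2 = 390.5
  white-flowered: 781 × 1/2 = 390.5

390.5, 390.5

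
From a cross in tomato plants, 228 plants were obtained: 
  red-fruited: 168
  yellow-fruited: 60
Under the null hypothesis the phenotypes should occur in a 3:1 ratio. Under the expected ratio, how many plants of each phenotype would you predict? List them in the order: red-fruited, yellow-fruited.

171, 57

Expected counts for N = 228 under a 3:1 ratio (total parts = 4):
  red-fruited: 228 × 3/4 = 171
  yellow-fruited: 228 × 1/4 = 57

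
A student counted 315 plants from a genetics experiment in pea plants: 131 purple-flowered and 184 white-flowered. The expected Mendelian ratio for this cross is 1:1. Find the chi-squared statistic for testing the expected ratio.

8.917

The 1:1 ratio has 2 parts, so with N = 315 the expected counts are:
  purple-flowered: 315 × 1/2 = 157.5
  white-flowered: 315 × 1/2 = 157.5
χ² = Σ (O − E)² / E
  purple-flowered: (131 − 157.5)² / 157.5 = 4.4587
  white-flowered: (184 − 157.5)² / 157.5 = 4.4587
χ² = 4.4587 + 4.4587 = 8.9174 ≈ 8.917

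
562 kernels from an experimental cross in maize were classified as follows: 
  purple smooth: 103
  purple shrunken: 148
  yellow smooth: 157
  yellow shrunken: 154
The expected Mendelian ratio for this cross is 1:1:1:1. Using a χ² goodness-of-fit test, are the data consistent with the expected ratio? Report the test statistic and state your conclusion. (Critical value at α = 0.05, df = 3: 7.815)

13.644; not consistent

Expected counts for N = 562 under a 1:1:1:1 ratio (total parts = 4):
  purple smooth: 562 × 1/4 = 140.5
  purple shrunken: 562 × 1/4 = 140.5
  yellow smooth: 562 × 1/4 = 140.5
  yellow shrunken: 562 × 1/4 = 140.5
χ² = Σ (O − E)² / E
  purple smooth: (103 − 140.5)² / 140.5 = 10.0089
  purple shrunken: (148 − 140.5)² / 140.5 = 0.4004
  yellow smooth: (157 − 140.5)² / 140.5 = 1.9377
  yellow shrunken: (154 − 140.5)² / 140.5 = 1.2972
χ² = 10.0089 + 0.4004 + 1.9377 + 1.2972 = 13.6442 ≈ 13.644
Degrees of freedom = 4 − 1 = 3; critical value at α = 0.05 is 7.815.
Since 13.644 > 7.815, we reject the null hypothesis — the data do not fit the 1:1:1:1 ratio.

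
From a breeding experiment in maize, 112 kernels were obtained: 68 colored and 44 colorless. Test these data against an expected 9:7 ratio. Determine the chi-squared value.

0.907

Expected counts for N = 112 under a 9:7 ratio (total parts = 16):
  colored: 112 × 9/16 = 63
  colorless: 112 × 7/16 = 49
χ² = Σ (O − E)² / E
  colored: (68 − 63)² / 63 = 0.3968
  colorless: (44 − 49)² / 49 = 0.5102
χ² = 0.3968 + 0.5102 = 0.907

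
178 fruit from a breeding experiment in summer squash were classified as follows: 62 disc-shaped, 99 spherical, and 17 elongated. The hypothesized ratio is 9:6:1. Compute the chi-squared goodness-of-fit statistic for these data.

Total ratio parts = 16. Expected numbers out of 178:
  disc-shaped: 178 × 9/16 = 100.125
  spherical: 178 × 6/16 = 66.75
  elongated: 178 × 1/16 = 11.125
χ² = Σ (O − E)² / E
  disc-shaped: (62 − 100.125)² / 100.125 = 14.5170
  spherical: (99 − 66.75)² / 66.75 = 15.5815
  elongated: (17 − 11.125)² / 11.125 = 3.1025
χ² = 14.5170 + 15.5815 + 3.1025 = 33.201

33.201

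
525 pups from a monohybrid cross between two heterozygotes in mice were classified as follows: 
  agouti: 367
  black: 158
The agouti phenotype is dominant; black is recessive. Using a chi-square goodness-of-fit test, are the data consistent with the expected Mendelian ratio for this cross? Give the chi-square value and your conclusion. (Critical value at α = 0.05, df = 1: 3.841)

For a monohybrid cross between heterozygotes with complete dominance, the expected phenotypic ratio is 3:1.
Under the 3:1 hypothesis (Σ ratio = 4, N = 525):
  agouti: 525 × 3/4 = 393.75
  black: 525 × 1/4 = 131.25
χ² = Σ (O − E)² / E
  agouti: (367 − 393.75)² / 393.75 = 1.8173
  black: (158 − 131.25)² / 131.25 = 5.4519
χ² = 1.8173 + 5.4519 = 7.2692 ≈ 7.269
Degrees of freedom = 2 − 1 = 1; critical value at α = 0.05 is 3.841.
Since 7.269 > 3.841, we reject the null hypothesis — the data do not fit the 3:1 ratio.

7.269; not consistent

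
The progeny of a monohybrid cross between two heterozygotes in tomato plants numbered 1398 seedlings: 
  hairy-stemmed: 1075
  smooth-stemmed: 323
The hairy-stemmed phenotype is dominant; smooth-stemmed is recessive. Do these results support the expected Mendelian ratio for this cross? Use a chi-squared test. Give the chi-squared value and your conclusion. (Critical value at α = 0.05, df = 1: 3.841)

For a monohybrid cross between heterozygotes with complete dominance, the expected phenotypic ratio is 3:1.
Under the 3:1 hypothesis (Σ ratio = 4, N = 1398):
  hairy-stemmed: 1398 × 3/4 = 1048.5
  smooth-stemmed: 1398 × 1/4 = 349.5
χ² = Σ (O − E)² / E
  hairy-stemmed: (1075 − 1048.5)² / 1048.5 = 0.6698
  smooth-stemmed: (323 − 349.5)² / 349.5 = 2.0093
χ² = 0.6698 + 2.0093 = 2.6791 ≈ 2.679
Degrees of freedom = 2 − 1 = 1; critical value at α = 0.05 is 3.841.
Since 2.679 < 3.841, we fail to reject the null hypothesis — the data are consistent with the 3:1 ratio.

2.679; consistent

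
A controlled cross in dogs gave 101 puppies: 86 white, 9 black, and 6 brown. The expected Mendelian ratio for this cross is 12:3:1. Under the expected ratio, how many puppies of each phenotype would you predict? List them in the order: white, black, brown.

Total ratio parts = 16. Expected numbers out of 101:
  white: 101 × 12/16 = 75.75
  black: 101 × 3/16 = 18.9375
  brown: 101 × 1/16 = 6.3125

75.75, 18.9375, 6.3125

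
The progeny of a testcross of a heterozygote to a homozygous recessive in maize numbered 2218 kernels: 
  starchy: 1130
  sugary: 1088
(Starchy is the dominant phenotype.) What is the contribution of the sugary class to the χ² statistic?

A testcross of a heterozygote (Aa × aa) gives a 1:1 phenotypic ratio.
The 1:1 ratio has 2 parts, so with N = 2218 the expected counts are:
  starchy: 2218 × 1/2 = 1109
  sugary: 2218 × 1/2 = 1109
Contribution of sugary: (1088 − 1109)² / 1109 = 0.3977

0.398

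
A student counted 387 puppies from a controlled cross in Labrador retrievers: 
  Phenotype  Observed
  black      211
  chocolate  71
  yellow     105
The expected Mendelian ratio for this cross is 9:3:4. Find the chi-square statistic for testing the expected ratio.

0.943

Total ratio parts = 16. Expected numbers out of 387:
  black: 387 × 9/16 = 217.6875
  chocolate: 387 × 3/16 = 72.5625
  yellow: 387 × 4/16 = 96.75
χ² = Σ (O − E)² / E
  black: (211 − 217.6875)² / 217.6875 = 0.2054
  chocolate: (71 − 72.5625)² / 72.5625 = 0.0336
  yellow: (105 − 96.75)² / 96.75 = 0.7035
χ² = 0.2054 + 0.0336 + 0.7035 = 0.9425 ≈ 0.943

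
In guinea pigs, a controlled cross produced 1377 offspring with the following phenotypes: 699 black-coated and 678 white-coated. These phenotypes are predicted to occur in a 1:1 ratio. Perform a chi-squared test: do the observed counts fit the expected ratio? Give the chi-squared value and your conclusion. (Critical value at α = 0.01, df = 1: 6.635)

Under the 1:1 hypothesis (Σ ratio = 2, N = 1377):
  black-coated: 1377 × 1/2 = 688.5
  white-coated: 1377 × 1/2 = 688.5
χ² = Σ (O − E)² / E
  black-coated: (699 − 688.5)² / 688.5 = 0.1601
  white-coated: (678 − 688.5)² / 688.5 = 0.1601
χ² = 0.1601 + 0.1601 = 0.3202 ≈ 0.320
Degrees of freedom = 2 − 1 = 1; critical value at α = 0.01 is 6.635.
Since 0.320 < 6.635, we fail to reject the null hypothesis — the data are consistent with the 1:1 ratio.

0.320; consistent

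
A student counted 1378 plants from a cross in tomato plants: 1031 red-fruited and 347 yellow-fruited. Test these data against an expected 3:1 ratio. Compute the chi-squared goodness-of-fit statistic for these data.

Total ratio parts = 4. Expected numbers out of 1378:
  red-fruited: 1378 × 3/4 = 1033.5
  yellow-fruited: 1378 × 1/4 = 344.5
χ² = Σ (O − E)² / E
  red-fruited: (1031 − 1033.5)² / 1033.5 = 0.0060
  yellow-fruited: (347 − 344.5)² / 344.5 = 0.0181
χ² = 0.0060 + 0.0181 = 0.0241 ≈ 0.024

0.024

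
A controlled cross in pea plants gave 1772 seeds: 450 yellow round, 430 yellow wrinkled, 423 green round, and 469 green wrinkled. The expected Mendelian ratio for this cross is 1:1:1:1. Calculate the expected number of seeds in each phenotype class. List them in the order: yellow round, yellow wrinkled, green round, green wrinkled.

443, 443, 443, 443

Under the 1:1:1:1 hypothesis (Σ ratio = 4, N = 1772):
  yellow round: 1772 × 1/4 = 443
  yellow wrinkled: 1772 × 1/4 = 443
  green round: 1772 × 1/4 = 443
  green wrinkled: 1772 × 1/4 = 443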